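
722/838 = 361/419 = 0.86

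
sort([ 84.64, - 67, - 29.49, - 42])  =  [-67, - 42, - 29.49 , 84.64]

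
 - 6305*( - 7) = 44135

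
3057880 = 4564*670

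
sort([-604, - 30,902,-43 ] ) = [ - 604 ,-43, - 30,  902 ]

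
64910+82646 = 147556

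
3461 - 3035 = 426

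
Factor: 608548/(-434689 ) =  - 2^2*167^1*911^1*434689^(  -  1 )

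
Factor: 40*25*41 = 41000 = 2^3 *5^3*41^1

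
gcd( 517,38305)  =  47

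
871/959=871/959 = 0.91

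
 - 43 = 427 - 470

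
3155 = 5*631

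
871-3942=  - 3071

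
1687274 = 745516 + 941758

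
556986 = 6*92831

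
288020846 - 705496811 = -417475965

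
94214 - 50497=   43717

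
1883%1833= 50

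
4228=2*2114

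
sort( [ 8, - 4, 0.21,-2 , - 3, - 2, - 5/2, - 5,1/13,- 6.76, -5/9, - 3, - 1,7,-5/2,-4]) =[ - 6.76, - 5, - 4,  -  4, - 3, - 3, - 5/2, - 5/2, - 2, - 2,- 1, - 5/9,1/13, 0.21,  7,8]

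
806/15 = 806/15 = 53.73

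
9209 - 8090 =1119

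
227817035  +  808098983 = 1035916018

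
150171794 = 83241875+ 66929919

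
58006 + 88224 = 146230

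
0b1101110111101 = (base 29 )8CP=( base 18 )13g9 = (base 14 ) 2833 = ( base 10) 7101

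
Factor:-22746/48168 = -2^(-2)* 3^( - 2)*17^1 = - 17/36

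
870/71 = 12 + 18/71 = 12.25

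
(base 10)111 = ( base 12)93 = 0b1101111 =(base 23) 4j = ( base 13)87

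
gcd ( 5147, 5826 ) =1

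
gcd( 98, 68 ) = 2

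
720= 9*80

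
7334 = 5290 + 2044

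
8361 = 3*2787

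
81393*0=0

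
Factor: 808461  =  3^6 * 1109^1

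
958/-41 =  - 958/41 = -23.37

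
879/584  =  1 + 295/584 = 1.51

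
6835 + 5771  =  12606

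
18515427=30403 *609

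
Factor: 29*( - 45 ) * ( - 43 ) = 3^2 * 5^1*29^1*43^1 = 56115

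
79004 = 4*19751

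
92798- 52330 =40468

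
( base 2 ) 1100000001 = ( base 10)769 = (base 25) 15j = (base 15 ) 364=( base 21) 1FD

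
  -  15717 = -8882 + -6835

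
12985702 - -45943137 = 58928839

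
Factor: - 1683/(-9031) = 3^2 * 17^1*821^ ( - 1 )=   153/821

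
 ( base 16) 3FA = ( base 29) 163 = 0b1111111010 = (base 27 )1AJ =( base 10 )1018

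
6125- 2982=3143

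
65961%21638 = 1047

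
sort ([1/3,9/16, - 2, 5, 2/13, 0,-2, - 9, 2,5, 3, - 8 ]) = [-9,  -  8, - 2 , - 2, 0, 2/13 , 1/3,9/16,2,3,5,5]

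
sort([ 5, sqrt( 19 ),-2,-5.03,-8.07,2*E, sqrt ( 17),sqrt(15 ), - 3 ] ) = [  -  8.07  , - 5.03, - 3, - 2,sqrt(15),  sqrt( 17), sqrt (19), 5, 2*E ]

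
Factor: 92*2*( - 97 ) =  - 2^3*23^1*97^1 = - 17848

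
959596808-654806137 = 304790671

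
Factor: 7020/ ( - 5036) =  - 3^3 *5^1 * 13^1*1259^( - 1) = - 1755/1259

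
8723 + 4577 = 13300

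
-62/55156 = -1+27547/27578 = -  0.00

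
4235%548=399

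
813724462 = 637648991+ 176075471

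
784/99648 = 49/6228=0.01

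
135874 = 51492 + 84382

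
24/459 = 8/153 =0.05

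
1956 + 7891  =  9847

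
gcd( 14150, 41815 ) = 5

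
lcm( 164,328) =328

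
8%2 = 0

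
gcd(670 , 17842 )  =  2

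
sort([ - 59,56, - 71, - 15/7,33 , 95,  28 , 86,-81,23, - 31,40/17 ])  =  [ - 81, - 71, - 59, - 31, - 15/7,  40/17 , 23,28,33 , 56,86 , 95]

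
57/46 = 1 + 11/46 =1.24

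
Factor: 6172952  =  2^3*771619^1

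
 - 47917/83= -47917/83 = - 577.31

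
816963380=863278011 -46314631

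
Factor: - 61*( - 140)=8540 = 2^2*5^1*7^1* 61^1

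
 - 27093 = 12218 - 39311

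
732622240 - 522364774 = 210257466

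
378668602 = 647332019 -268663417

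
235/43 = 5+ 20/43 = 5.47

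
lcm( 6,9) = 18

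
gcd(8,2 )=2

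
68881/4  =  68881/4 = 17220.25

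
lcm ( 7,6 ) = 42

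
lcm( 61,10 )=610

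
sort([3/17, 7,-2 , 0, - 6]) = [- 6, - 2,0, 3/17 , 7]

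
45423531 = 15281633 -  - 30141898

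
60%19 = 3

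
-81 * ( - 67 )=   5427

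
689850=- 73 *(-9450) 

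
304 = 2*152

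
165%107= 58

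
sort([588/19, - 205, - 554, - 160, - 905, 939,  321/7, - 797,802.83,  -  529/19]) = [ - 905,-797, - 554, - 205, - 160, - 529/19,588/19,321/7,  802.83, 939 ] 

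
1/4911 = 1/4911 = 0.00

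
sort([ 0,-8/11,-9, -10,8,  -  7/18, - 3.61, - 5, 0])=[-10, - 9, - 5,- 3.61,-8/11, - 7/18, 0,0, 8]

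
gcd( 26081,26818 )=11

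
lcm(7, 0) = 0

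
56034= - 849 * ( - 66 )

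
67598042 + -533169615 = -465571573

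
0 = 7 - 7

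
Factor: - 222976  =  -2^8 * 13^1*67^1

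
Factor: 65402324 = 2^2*13^2 * 96749^1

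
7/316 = 7/316 = 0.02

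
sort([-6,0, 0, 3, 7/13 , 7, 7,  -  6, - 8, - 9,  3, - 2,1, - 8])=[ - 9,-8 , - 8, - 6, - 6  , - 2,  0, 0, 7/13,1,3 , 3, 7, 7]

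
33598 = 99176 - 65578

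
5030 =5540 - 510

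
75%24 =3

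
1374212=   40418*34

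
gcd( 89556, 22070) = 2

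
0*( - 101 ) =0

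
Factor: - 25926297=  - 3^1*8642099^1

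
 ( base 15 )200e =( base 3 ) 100021112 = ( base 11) 509a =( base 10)6764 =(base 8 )15154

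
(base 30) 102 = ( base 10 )902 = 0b1110000110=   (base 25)1B2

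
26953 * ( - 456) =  -12290568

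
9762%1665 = 1437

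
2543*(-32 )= - 81376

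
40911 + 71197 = 112108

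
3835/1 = 3835 = 3835.00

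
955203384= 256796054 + 698407330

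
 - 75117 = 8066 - 83183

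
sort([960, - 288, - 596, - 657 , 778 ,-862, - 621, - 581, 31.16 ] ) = [ - 862, - 657  , - 621, - 596 ,- 581, - 288  ,  31.16,778, 960 ] 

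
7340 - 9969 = -2629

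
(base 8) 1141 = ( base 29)L0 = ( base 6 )2453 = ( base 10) 609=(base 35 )he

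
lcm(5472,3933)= 125856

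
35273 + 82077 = 117350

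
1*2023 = 2023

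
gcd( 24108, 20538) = 42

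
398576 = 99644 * 4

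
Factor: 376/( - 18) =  - 2^2*3^ (-2)*47^1 = - 188/9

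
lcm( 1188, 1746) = 115236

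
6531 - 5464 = 1067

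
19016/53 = 19016/53 = 358.79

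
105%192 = 105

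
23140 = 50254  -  27114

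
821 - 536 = 285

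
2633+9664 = 12297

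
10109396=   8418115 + 1691281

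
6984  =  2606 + 4378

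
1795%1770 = 25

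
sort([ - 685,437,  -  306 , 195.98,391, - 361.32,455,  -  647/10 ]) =[-685,- 361.32,-306,  -  647/10,195.98,391,437,455]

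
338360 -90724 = 247636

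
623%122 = 13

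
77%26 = 25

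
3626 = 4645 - 1019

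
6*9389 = 56334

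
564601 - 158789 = 405812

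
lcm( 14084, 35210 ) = 70420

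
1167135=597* 1955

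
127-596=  - 469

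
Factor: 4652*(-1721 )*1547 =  - 12385424324 = - 2^2*7^1*13^1*17^1*1163^1 *1721^1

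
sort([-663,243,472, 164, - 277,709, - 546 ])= [ - 663,-546,-277, 164, 243, 472, 709] 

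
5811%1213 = 959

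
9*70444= 633996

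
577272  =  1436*402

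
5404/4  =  1351  =  1351.00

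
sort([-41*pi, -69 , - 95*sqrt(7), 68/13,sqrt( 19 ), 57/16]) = [ - 95 * sqrt( 7),-41*pi, - 69, 57/16,sqrt(19),68/13 ]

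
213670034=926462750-712792716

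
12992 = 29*448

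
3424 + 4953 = 8377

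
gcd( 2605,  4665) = 5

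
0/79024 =0=0.00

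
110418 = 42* 2629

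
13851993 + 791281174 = 805133167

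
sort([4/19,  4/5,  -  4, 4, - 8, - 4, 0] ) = [ - 8, - 4,-4,0 , 4/19,  4/5,4 ]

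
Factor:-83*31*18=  - 46314= - 2^1*  3^2*31^1*83^1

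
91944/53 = 91944/53 = 1734.79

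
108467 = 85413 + 23054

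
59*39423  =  2325957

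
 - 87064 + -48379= - 135443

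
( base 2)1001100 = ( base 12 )64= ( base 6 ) 204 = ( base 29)2I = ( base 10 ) 76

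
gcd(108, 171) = 9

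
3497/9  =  3497/9 = 388.56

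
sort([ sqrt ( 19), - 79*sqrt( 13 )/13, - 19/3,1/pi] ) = [ - 79*sqrt( 13)/13, - 19/3, 1/pi,sqrt(19)]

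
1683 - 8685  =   - 7002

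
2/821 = 2/821 = 0.00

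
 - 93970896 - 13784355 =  - 107755251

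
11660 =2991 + 8669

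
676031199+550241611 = 1226272810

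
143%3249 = 143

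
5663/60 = 5663/60 = 94.38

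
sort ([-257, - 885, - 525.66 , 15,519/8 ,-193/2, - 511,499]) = [-885, - 525.66, -511, - 257,-193/2, 15 , 519/8, 499 ]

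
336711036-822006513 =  - 485295477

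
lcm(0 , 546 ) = 0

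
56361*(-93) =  - 5241573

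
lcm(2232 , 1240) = 11160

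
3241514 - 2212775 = 1028739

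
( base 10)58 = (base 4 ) 322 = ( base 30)1s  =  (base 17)37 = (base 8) 72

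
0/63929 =0=0.00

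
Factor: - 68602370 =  - 2^1*5^1*6860237^1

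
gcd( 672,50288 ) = 112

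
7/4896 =7/4896 =0.00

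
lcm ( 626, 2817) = 5634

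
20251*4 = 81004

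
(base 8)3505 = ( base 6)12341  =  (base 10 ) 1861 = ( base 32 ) 1Q5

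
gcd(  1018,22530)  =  2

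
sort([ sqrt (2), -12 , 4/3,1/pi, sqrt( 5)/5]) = [ - 12, 1/pi, sqrt( 5 )/5, 4/3, sqrt( 2)]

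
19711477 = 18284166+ 1427311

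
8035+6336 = 14371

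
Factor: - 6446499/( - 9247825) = 3^1*5^( - 2 )*173^1*12421^1  *369913^( - 1) 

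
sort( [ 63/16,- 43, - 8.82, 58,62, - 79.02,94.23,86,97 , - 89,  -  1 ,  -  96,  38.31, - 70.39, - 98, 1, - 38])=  [ - 98,-96, - 89,-79.02,-70.39, - 43,  -  38, - 8.82, - 1, 1, 63/16 , 38.31,  58,62,86 , 94.23,97]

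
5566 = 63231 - 57665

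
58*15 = 870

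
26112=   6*4352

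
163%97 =66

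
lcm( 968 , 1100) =24200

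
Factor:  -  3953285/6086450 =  - 2^ ( - 1 )*5^(  -  1 )*7^1 * 41^(-1 )*2969^( -1)*112951^1 = -790657/1217290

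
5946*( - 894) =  - 5315724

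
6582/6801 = 2194/2267= 0.97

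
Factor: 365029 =7^1*52147^1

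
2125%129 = 61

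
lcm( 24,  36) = 72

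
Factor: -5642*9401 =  - 2^1*7^2*13^1 * 17^1*31^1*79^1=   -53040442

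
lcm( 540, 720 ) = 2160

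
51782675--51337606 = 103120281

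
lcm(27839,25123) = 1030043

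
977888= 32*30559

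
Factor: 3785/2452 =2^( - 2) * 5^1 *613^( - 1) * 757^1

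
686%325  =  36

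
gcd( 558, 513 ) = 9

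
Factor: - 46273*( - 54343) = 31^1*1753^1*46273^1 = 2514613639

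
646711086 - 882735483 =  - 236024397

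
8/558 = 4/279  =  0.01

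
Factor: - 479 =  - 479^1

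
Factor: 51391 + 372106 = 423497 = 423497^1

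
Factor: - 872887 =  - 523^1*1669^1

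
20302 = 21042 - 740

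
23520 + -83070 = -59550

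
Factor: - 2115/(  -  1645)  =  3^2*7^( - 1 ) = 9/7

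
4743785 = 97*48905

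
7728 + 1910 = 9638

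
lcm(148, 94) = 6956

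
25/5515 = 5/1103  =  0.00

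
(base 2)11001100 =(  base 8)314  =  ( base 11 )176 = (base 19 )ae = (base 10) 204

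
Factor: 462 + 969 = 3^3 * 53^1 = 1431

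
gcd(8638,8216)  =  2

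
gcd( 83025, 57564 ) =1107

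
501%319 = 182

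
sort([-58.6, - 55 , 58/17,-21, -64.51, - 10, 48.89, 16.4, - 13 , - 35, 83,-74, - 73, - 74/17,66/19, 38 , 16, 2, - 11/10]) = [ - 74, - 73, - 64.51, - 58.6, - 55, - 35, - 21 , - 13, - 10, - 74/17, - 11/10,2,58/17,66/19,16, 16.4,38,48.89, 83 ]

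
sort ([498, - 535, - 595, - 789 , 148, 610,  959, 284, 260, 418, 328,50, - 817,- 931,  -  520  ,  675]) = [ - 931,-817, - 789, - 595, - 535, - 520, 50, 148,260, 284, 328, 418, 498, 610,675, 959] 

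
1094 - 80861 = - 79767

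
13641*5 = 68205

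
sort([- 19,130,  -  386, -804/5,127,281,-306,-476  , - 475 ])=[- 476,  -  475, - 386,- 306, - 804/5, -19,127, 130, 281 ]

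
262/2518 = 131/1259 =0.10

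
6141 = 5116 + 1025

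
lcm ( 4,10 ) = 20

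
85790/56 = 1531+27/28 = 1531.96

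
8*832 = 6656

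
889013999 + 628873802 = 1517887801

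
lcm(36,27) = 108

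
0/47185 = 0 = 0.00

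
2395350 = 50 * 47907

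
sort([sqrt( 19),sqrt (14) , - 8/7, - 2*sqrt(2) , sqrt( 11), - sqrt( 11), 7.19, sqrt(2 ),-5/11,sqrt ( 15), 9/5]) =[ - sqrt( 11 ), - 2*sqrt(2), - 8/7, - 5/11, sqrt( 2),  9/5,sqrt( 11),sqrt( 14), sqrt (15),sqrt( 19 ),7.19 ]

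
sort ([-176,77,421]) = [ - 176,77,421]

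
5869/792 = 5869/792=7.41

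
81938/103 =795 + 53/103 = 795.51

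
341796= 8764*39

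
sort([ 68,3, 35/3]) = [3,35/3,68]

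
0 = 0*164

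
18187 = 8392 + 9795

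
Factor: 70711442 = 2^1*131^1*269891^1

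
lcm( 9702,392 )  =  38808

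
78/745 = 78/745= 0.10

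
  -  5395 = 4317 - 9712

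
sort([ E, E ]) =[ E,E]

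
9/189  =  1/21 = 0.05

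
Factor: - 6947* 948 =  - 6585756 = -2^2 * 3^1 * 79^1*6947^1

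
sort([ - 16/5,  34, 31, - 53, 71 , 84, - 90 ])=[ - 90, - 53,- 16/5,  31, 34,71 , 84 ]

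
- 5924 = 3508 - 9432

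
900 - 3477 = - 2577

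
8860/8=2215/2 = 1107.50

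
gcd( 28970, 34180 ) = 10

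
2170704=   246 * 8824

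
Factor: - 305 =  -5^1 *61^1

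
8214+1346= 9560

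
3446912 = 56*61552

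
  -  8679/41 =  - 212 + 13/41 = -211.68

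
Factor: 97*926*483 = 2^1 *3^1 * 7^1*23^1*97^1*  463^1 = 43384026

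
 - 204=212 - 416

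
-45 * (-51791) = 2330595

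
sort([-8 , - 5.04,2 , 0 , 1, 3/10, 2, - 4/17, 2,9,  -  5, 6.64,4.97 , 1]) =[-8,- 5.04 , - 5,-4/17,0 , 3/10,  1, 1,  2,2,  2,  4.97, 6.64,  9]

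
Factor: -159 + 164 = 5^1 = 5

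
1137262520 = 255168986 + 882093534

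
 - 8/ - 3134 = 4/1567 = 0.00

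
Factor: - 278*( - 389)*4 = 432568 = 2^3*139^1 * 389^1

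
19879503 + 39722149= 59601652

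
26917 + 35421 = 62338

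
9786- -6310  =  16096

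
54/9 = 6=   6.00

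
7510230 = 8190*917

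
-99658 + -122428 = -222086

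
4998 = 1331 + 3667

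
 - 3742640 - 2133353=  - 5875993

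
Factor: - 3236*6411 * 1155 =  -23961625380 = - 2^2*3^2 * 5^1 *7^1*11^1*809^1*2137^1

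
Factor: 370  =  2^1 * 5^1 * 37^1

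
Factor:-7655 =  - 5^1*1531^1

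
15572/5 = 15572/5 = 3114.40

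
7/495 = 7/495  =  0.01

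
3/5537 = 3/5537=0.00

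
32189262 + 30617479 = 62806741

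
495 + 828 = 1323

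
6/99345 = 2/33115 = 0.00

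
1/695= 1/695 = 0.00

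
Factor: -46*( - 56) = 2^4*7^1 * 23^1 = 2576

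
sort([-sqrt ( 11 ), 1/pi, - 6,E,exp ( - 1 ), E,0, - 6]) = [ - 6,-6, - sqrt (11),0,1/pi,exp( - 1), E,  E]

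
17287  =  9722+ 7565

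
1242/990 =1+ 14/55 =1.25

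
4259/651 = 6 + 353/651= 6.54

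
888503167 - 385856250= 502646917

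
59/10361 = 59/10361 =0.01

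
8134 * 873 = 7100982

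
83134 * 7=581938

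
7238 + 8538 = 15776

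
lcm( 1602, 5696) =51264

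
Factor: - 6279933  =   - 3^1*11^1*190301^1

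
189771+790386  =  980157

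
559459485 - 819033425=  - 259573940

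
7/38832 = 7/38832 = 0.00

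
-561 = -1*561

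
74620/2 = 37310 = 37310.00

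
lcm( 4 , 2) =4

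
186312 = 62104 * 3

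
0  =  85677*0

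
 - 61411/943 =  - 61411/943 = - 65.12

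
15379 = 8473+6906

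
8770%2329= 1783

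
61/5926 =61/5926 = 0.01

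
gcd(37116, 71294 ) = 2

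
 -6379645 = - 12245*521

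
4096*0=0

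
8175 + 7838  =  16013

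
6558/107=61 + 31/107=61.29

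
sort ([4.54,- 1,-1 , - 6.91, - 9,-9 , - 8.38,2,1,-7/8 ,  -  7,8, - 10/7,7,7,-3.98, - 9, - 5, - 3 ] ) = [-9, - 9, -9,-8.38, - 7, - 6.91,  -  5, - 3.98 , - 3,  -  10/7,- 1, - 1 ,-7/8,1,2,  4.54,7,7,8]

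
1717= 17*101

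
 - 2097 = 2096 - 4193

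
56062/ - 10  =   -28031/5= - 5606.20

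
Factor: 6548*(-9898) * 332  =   - 21517618528 = - 2^5 * 7^2*83^1 * 101^1 * 1637^1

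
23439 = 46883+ - 23444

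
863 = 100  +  763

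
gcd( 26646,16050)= 6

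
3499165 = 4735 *739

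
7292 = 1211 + 6081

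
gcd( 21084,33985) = 7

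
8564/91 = 8564/91 = 94.11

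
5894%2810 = 274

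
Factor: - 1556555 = -5^1 * 7^1* 11^1*13^1*311^1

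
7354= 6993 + 361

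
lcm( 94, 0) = 0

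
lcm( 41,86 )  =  3526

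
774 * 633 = 489942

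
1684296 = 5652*298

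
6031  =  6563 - 532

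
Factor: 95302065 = 3^1*5^1*6353471^1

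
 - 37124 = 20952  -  58076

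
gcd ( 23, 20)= 1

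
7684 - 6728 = 956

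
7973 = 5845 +2128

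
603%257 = 89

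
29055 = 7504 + 21551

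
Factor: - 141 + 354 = 213 = 3^1*71^1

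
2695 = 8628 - 5933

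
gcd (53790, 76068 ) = 6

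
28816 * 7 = 201712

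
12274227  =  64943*189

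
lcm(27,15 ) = 135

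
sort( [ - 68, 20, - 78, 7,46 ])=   [ - 78 , - 68 , 7 , 20,46] 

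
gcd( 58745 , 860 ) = 5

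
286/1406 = 143/703 =0.20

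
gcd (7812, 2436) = 84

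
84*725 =60900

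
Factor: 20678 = 2^1*7^2*211^1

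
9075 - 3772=5303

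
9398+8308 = 17706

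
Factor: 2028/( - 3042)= - 2^1*3^(  -  1 ) = - 2/3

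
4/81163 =4/81163 = 0.00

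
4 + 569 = 573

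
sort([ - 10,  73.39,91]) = [ -10, 73.39, 91] 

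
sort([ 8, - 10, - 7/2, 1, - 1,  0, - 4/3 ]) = [ - 10,-7/2, - 4/3,  -  1,  0 , 1 , 8]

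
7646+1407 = 9053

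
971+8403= 9374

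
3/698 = 3/698 = 0.00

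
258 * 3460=892680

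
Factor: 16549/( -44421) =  - 3^( - 1)*17^(- 1)*19^1 = -19/51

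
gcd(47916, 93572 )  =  4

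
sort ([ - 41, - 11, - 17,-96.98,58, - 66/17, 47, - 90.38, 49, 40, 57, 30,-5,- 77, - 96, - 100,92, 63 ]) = [ - 100, - 96.98,-96, - 90.38, - 77 ,-41, - 17, - 11,  -  5, - 66/17,30, 40, 47, 49,57,58, 63, 92 ]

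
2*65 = 130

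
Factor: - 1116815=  - 5^1*7^1 * 17^1*1877^1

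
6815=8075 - 1260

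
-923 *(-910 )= 839930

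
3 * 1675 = 5025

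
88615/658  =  134 + 443/658 = 134.67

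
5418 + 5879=11297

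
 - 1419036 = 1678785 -3097821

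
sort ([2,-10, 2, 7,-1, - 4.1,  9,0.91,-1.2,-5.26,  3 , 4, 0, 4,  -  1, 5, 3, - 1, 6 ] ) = [ - 10,-5.26, -4.1,  -  1.2,- 1 , - 1, - 1,0, 0.91,2,  2, 3, 3, 4, 4, 5, 6,7,9]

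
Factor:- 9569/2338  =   - 1367/334 = - 2^ ( - 1)*167^( - 1)*1367^1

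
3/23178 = 1/7726= 0.00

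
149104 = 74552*2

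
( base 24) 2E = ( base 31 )20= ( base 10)62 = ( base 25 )2c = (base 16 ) 3E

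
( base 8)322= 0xD2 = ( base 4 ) 3102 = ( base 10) 210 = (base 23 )93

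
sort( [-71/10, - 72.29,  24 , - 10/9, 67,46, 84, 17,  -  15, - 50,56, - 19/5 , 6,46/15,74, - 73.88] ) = [ - 73.88, -72.29,-50, - 15, - 71/10, - 19/5, - 10/9, 46/15,6,17, 24 , 46 , 56, 67, 74, 84] 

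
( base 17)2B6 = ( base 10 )771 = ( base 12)543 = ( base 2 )1100000011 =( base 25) 15L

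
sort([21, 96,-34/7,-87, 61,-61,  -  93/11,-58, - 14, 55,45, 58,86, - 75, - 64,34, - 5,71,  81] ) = [ - 87 ,  -  75, - 64, -61, - 58, - 14, - 93/11, - 5, - 34/7, 21, 34,45,55,58,61,71 , 81,86 , 96 ] 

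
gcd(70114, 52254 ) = 2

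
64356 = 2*32178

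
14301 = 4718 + 9583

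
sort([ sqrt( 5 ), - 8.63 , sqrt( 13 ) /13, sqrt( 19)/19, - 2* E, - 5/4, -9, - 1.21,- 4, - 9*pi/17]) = [ - 9, - 8.63, - 2*E, - 4, - 9*pi/17, - 5/4,- 1.21,sqrt( 19)/19,sqrt(13)/13,  sqrt( 5)]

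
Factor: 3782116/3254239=2^2*13^1 * 223^( - 1)*14593^( - 1)*72733^1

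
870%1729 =870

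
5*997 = 4985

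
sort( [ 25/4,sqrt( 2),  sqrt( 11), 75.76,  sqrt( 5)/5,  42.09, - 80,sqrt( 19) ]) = [ - 80,sqrt( 5 )/5,  sqrt( 2),sqrt( 11 ),sqrt(19), 25/4, 42.09, 75.76 ] 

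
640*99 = 63360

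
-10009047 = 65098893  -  75107940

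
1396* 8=11168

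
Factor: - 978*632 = -618096 = - 2^4* 3^1*79^1*163^1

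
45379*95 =4311005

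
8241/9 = 915 + 2/3 = 915.67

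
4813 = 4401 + 412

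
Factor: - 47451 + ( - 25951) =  - 2^1*7^3*107^1 = - 73402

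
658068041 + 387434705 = 1045502746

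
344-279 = 65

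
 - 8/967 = -8/967  =  - 0.01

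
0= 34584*0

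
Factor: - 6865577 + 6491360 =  - 3^1*124739^1   =  -374217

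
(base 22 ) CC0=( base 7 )23463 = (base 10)6072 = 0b1011110111000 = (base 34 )58K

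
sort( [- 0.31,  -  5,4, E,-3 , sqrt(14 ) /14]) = [- 5,- 3,- 0.31, sqrt( 14 )/14, E, 4 ] 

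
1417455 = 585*2423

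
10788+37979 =48767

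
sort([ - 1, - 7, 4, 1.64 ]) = [ - 7, - 1,1.64 , 4]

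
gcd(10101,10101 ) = 10101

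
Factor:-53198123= - 11^1*4836193^1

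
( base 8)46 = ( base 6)102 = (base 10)38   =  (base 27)1B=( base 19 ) 20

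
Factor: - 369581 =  - 369581^1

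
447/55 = 447/55 = 8.13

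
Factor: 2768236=2^2* 692059^1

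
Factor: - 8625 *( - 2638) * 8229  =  187232379750 = 2^1*3^2*5^3*13^1 * 23^1* 211^1 *1319^1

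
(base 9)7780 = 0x166e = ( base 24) 9n6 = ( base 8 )13156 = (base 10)5742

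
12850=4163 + 8687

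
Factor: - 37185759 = -3^2 * 13^1*317827^1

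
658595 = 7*94085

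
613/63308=613/63308 = 0.01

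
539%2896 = 539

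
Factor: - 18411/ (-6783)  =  19/7 = 7^( - 1 ) *19^1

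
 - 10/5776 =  - 1+2883/2888= - 0.00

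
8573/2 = 8573/2 = 4286.50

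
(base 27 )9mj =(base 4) 1300012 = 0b1110000000110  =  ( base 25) bbo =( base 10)7174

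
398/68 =199/34  =  5.85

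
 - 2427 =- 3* 809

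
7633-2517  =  5116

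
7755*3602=27933510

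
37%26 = 11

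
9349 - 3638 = 5711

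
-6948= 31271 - 38219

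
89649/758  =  118 + 205/758 = 118.27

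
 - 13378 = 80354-93732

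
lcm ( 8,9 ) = 72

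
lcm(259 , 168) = 6216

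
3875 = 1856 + 2019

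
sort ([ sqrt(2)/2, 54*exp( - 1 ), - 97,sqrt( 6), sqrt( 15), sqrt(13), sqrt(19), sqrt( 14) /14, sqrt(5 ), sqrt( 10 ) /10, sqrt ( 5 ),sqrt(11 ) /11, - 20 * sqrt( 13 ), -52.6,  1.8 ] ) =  [ - 97,-20*sqrt( 13 ) , - 52.6,  sqrt( 14) /14,  sqrt(11 )/11,sqrt(10 ) /10,  sqrt(2 ) /2, 1.8,sqrt( 5 ),  sqrt (5 ), sqrt ( 6 ),sqrt(13) , sqrt ( 15 ),  sqrt(19 ), 54*exp( -1)] 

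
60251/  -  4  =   - 15063 + 1/4 = - 15062.75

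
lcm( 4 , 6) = 12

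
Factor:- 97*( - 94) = 2^1*47^1*97^1 =9118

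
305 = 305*1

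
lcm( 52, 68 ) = 884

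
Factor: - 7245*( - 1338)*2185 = 21180974850= 2^1*3^3*5^2*7^1*19^1*23^2*223^1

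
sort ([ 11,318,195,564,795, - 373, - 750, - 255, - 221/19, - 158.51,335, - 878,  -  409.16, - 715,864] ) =[ - 878, - 750,-715, - 409.16,-373,  -  255, - 158.51,-221/19,11,195, 318,335, 564,795, 864]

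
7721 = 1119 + 6602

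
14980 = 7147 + 7833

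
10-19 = -9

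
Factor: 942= 2^1*3^1*157^1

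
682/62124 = 11/1002 = 0.01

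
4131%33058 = 4131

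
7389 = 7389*1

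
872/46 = 436/23 = 18.96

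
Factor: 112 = 2^4*7^1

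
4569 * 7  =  31983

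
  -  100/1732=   -1 + 408/433= -  0.06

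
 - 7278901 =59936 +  - 7338837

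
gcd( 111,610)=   1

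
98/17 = 98/17  =  5.76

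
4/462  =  2/231= 0.01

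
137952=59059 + 78893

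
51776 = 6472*8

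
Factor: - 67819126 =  - 2^1 *33909563^1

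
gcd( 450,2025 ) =225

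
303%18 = 15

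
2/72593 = 2/72593 = 0.00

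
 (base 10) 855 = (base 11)708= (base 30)SF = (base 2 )1101010111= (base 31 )ri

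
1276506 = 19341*66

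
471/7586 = 471/7586= 0.06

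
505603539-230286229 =275317310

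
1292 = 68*19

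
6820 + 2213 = 9033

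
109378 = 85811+23567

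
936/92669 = 936/92669 = 0.01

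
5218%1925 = 1368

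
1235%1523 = 1235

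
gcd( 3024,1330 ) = 14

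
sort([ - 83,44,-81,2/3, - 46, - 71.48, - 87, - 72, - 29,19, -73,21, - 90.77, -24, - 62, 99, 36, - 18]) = [-90.77, - 87,- 83, - 81, - 73, - 72, - 71.48, - 62,-46 ,-29, - 24, - 18, 2/3, 19,21, 36,44, 99]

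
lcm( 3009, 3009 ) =3009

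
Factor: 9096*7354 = 66891984=2^4 * 3^1*379^1*3677^1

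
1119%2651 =1119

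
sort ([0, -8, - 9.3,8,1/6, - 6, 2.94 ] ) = [ - 9.3, - 8, - 6,  0,1/6,2.94 , 8] 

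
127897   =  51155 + 76742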